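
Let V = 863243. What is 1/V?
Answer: 1/863243 ≈ 1.1584e-6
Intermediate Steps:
1/V = 1/863243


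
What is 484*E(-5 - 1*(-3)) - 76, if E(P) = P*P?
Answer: 1860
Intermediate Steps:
E(P) = P**2
484*E(-5 - 1*(-3)) - 76 = 484*(-5 - 1*(-3))**2 - 76 = 484*(-5 + 3)**2 - 76 = 484*(-2)**2 - 76 = 484*4 - 76 = 1936 - 76 = 1860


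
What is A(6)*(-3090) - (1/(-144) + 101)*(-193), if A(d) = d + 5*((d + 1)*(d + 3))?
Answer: -140025361/144 ≈ -9.7240e+5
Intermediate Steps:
A(d) = d + 5*(1 + d)*(3 + d) (A(d) = d + 5*((1 + d)*(3 + d)) = d + 5*(1 + d)*(3 + d))
A(6)*(-3090) - (1/(-144) + 101)*(-193) = (15 + 5*6**2 + 21*6)*(-3090) - (1/(-144) + 101)*(-193) = (15 + 5*36 + 126)*(-3090) - (-1/144 + 101)*(-193) = (15 + 180 + 126)*(-3090) - 14543*(-193)/144 = 321*(-3090) - 1*(-2806799/144) = -991890 + 2806799/144 = -140025361/144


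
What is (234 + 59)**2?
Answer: 85849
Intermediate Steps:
(234 + 59)**2 = 293**2 = 85849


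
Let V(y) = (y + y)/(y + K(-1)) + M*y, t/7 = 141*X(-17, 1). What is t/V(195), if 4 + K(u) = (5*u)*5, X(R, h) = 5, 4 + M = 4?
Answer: 27307/13 ≈ 2100.5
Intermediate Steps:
M = 0 (M = -4 + 4 = 0)
K(u) = -4 + 25*u (K(u) = -4 + (5*u)*5 = -4 + 25*u)
t = 4935 (t = 7*(141*5) = 7*705 = 4935)
V(y) = 2*y/(-29 + y) (V(y) = (y + y)/(y + (-4 + 25*(-1))) + 0*y = (2*y)/(y + (-4 - 25)) + 0 = (2*y)/(y - 29) + 0 = (2*y)/(-29 + y) + 0 = 2*y/(-29 + y) + 0 = 2*y/(-29 + y))
t/V(195) = 4935/((2*195/(-29 + 195))) = 4935/((2*195/166)) = 4935/((2*195*(1/166))) = 4935/(195/83) = 4935*(83/195) = 27307/13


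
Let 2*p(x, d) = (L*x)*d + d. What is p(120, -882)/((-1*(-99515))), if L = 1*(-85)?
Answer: 4497759/99515 ≈ 45.197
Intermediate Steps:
L = -85
p(x, d) = d/2 - 85*d*x/2 (p(x, d) = ((-85*x)*d + d)/2 = (-85*d*x + d)/2 = (d - 85*d*x)/2 = d/2 - 85*d*x/2)
p(120, -882)/((-1*(-99515))) = ((½)*(-882)*(1 - 85*120))/((-1*(-99515))) = ((½)*(-882)*(1 - 10200))/99515 = ((½)*(-882)*(-10199))*(1/99515) = 4497759*(1/99515) = 4497759/99515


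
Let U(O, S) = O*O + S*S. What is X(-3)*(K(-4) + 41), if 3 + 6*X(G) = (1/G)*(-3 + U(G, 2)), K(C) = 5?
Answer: -437/9 ≈ -48.556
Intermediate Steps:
U(O, S) = O² + S²
X(G) = -½ + (1 + G²)/(6*G) (X(G) = -½ + ((1/G)*(-3 + (G² + 2²)))/6 = -½ + ((-3 + (G² + 4))/G)/6 = -½ + ((-3 + (4 + G²))/G)/6 = -½ + ((1 + G²)/G)/6 = -½ + (1 + G²)/(6*G))
X(-3)*(K(-4) + 41) = ((⅙)*(1 + (-3)² - 3*(-3))/(-3))*(5 + 41) = ((⅙)*(-⅓)*(1 + 9 + 9))*46 = ((⅙)*(-⅓)*19)*46 = -19/18*46 = -437/9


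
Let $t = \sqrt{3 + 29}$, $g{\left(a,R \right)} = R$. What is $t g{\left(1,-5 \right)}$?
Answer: $- 20 \sqrt{2} \approx -28.284$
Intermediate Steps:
$t = 4 \sqrt{2}$ ($t = \sqrt{32} = 4 \sqrt{2} \approx 5.6569$)
$t g{\left(1,-5 \right)} = 4 \sqrt{2} \left(-5\right) = - 20 \sqrt{2}$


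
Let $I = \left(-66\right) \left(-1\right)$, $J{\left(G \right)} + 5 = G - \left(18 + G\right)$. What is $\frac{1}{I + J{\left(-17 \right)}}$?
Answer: $\frac{1}{43} \approx 0.023256$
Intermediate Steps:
$J{\left(G \right)} = -23$ ($J{\left(G \right)} = -5 + \left(G - \left(18 + G\right)\right) = -5 - 18 = -23$)
$I = 66$
$\frac{1}{I + J{\left(-17 \right)}} = \frac{1}{66 - 23} = \frac{1}{43}$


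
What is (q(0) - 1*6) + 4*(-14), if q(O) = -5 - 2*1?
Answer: -69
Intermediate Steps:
q(O) = -7 (q(O) = -5 - 2 = -7)
(q(0) - 1*6) + 4*(-14) = (-7 - 1*6) + 4*(-14) = (-7 - 6) - 56 = -13 - 56 = -69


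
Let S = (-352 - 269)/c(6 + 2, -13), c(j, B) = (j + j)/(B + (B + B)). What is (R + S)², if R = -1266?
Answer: 15705369/256 ≈ 61349.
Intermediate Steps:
c(j, B) = 2*j/(3*B) (c(j, B) = (2*j)/(B + 2*B) = (2*j)/((3*B)) = (2*j)*(1/(3*B)) = 2*j/(3*B))
S = 24219/16 (S = (-352 - 269)/(((⅔)*(6 + 2)/(-13))) = -621/((⅔)*8*(-1/13)) = -621/(-16/39) = -621*(-39/16) = 24219/16 ≈ 1513.7)
(R + S)² = (-1266 + 24219/16)² = (3963/16)² = 15705369/256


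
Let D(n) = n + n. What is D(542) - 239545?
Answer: -238461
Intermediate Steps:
D(n) = 2*n
D(542) - 239545 = 2*542 - 239545 = 1084 - 239545 = -238461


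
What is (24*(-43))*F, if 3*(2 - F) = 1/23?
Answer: -47128/23 ≈ -2049.0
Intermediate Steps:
F = 137/69 (F = 2 - ⅓/23 = 2 - ⅓*1/23 = 2 - 1/69 = 137/69 ≈ 1.9855)
(24*(-43))*F = (24*(-43))*(137/69) = -1032*137/69 = -47128/23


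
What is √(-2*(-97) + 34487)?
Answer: √34681 ≈ 186.23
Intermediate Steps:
√(-2*(-97) + 34487) = √(194 + 34487) = √34681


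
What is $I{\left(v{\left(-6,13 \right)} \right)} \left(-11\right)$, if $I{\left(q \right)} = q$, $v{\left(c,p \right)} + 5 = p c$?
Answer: $913$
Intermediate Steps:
$v{\left(c,p \right)} = -5 + c p$ ($v{\left(c,p \right)} = -5 + p c = -5 + c p$)
$I{\left(v{\left(-6,13 \right)} \right)} \left(-11\right) = \left(-5 - 78\right) \left(-11\right) = \left(-83\right) \left(-11\right) = 913$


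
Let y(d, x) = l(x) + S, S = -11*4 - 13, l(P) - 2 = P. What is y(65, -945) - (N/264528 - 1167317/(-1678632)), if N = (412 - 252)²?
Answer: -9258269306387/9250940952 ≈ -1000.8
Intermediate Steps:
N = 25600 (N = 160² = 25600)
l(P) = 2 + P
S = -57 (S = -44 - 13 = -57)
y(d, x) = -55 + x (y(d, x) = (2 + x) - 57 = -55 + x)
y(65, -945) - (N/264528 - 1167317/(-1678632)) = (-55 - 945) - (25600/264528 - 1167317/(-1678632)) = -1000 - (25600*(1/264528) - 1167317*(-1/1678632)) = -1000 - (1600/16533 + 1167317/1678632) = -1000 - 1*7328354387/9250940952 = -1000 - 7328354387/9250940952 = -9258269306387/9250940952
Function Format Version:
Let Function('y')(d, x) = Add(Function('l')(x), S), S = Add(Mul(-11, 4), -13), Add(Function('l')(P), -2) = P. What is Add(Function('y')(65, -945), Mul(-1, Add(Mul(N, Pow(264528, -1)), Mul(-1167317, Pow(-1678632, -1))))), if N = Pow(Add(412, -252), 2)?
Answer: Rational(-9258269306387, 9250940952) ≈ -1000.8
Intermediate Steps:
N = 25600 (N = Pow(160, 2) = 25600)
Function('l')(P) = Add(2, P)
S = -57 (S = Add(-44, -13) = -57)
Function('y')(d, x) = Add(-55, x) (Function('y')(d, x) = Add(Add(2, x), -57) = Add(-55, x))
Add(Function('y')(65, -945), Mul(-1, Add(Mul(N, Pow(264528, -1)), Mul(-1167317, Pow(-1678632, -1))))) = Add(Add(-55, -945), Mul(-1, Add(Mul(25600, Pow(264528, -1)), Mul(-1167317, Pow(-1678632, -1))))) = Add(-1000, Mul(-1, Add(Mul(25600, Rational(1, 264528)), Mul(-1167317, Rational(-1, 1678632))))) = Add(-1000, Mul(-1, Add(Rational(1600, 16533), Rational(1167317, 1678632)))) = Add(-1000, Mul(-1, Rational(7328354387, 9250940952))) = Add(-1000, Rational(-7328354387, 9250940952)) = Rational(-9258269306387, 9250940952)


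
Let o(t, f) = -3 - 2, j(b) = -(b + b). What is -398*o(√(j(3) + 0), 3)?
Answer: 1990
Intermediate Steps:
j(b) = -2*b
o(t, f) = -5
-398*o(√(j(3) + 0), 3) = -398*(-5) = 1990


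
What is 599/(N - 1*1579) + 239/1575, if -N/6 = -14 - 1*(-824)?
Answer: 595496/10141425 ≈ 0.058719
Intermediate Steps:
N = -4860 (N = -6*(-14 - 1*(-824)) = -6*(-14 + 824) = -6*810 = -4860)
599/(N - 1*1579) + 239/1575 = 599/(-4860 - 1*1579) + 239/1575 = 599/(-4860 - 1579) + 239*(1/1575) = 599/(-6439) + 239/1575 = 599*(-1/6439) + 239/1575 = -599/6439 + 239/1575 = 595496/10141425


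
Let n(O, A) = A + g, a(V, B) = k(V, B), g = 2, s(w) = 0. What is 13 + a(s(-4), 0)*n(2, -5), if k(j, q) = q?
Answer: 13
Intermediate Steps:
a(V, B) = B
n(O, A) = 2 + A (n(O, A) = A + 2 = 2 + A)
13 + a(s(-4), 0)*n(2, -5) = 13 + 0*(2 - 5) = 13 + 0*(-3) = 13 + 0 = 13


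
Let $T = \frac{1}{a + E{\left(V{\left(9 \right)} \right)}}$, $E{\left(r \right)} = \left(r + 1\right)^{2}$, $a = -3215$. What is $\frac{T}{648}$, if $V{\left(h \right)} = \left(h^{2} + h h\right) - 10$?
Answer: $\frac{1}{13085712} \approx 7.6419 \cdot 10^{-8}$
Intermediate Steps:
$V{\left(h \right)} = -10 + 2 h^{2}$ ($V{\left(h \right)} = \left(h^{2} + h^{2}\right) - 10 = 2 h^{2} - 10 = -10 + 2 h^{2}$)
$E{\left(r \right)} = \left(1 + r\right)^{2}$
$T = \frac{1}{20194}$ ($T = \frac{1}{-3215 + \left(1 - \left(10 - 2 \cdot 9^{2}\right)\right)^{2}} = \frac{1}{-3215 + \left(1 + \left(-10 + 2 \cdot 81\right)\right)^{2}} = \frac{1}{-3215 + \left(1 + \left(-10 + 162\right)\right)^{2}} = \frac{1}{-3215 + \left(1 + 152\right)^{2}} = \frac{1}{-3215 + 153^{2}} = \frac{1}{-3215 + 23409} = \frac{1}{20194} \approx 4.952 \cdot 10^{-5}$)
$\frac{T}{648} = \frac{1}{20194 \cdot 648} = \frac{1}{20194} \cdot \frac{1}{648} = \frac{1}{13085712}$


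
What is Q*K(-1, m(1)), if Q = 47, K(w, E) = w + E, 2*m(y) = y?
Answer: -47/2 ≈ -23.500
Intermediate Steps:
m(y) = y/2
K(w, E) = E + w
Q*K(-1, m(1)) = 47*((1/2)*1 - 1) = 47*(1/2 - 1) = 47*(-1/2) = -47/2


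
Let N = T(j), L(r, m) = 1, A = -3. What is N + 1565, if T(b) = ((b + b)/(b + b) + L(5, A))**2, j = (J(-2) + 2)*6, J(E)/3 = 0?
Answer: 1569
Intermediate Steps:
J(E) = 0 (J(E) = 3*0 = 0)
j = 12 (j = (0 + 2)*6 = 2*6 = 12)
T(b) = 4 (T(b) = ((b + b)/(b + b) + 1)**2 = ((2*b)/((2*b)) + 1)**2 = ((2*b)*(1/(2*b)) + 1)**2 = (1 + 1)**2 = 2**2 = 4)
N = 4
N + 1565 = 4 + 1565 = 1569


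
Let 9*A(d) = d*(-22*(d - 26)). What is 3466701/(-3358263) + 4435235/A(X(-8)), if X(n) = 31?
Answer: -8937599454777/763445122 ≈ -11707.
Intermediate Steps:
A(d) = d*(572 - 22*d)/9 (A(d) = (d*(-22*(d - 26)))/9 = (d*(-22*(-26 + d)))/9 = (d*(572 - 22*d))/9 = d*(572 - 22*d)/9)
3466701/(-3358263) + 4435235/A(X(-8)) = 3466701/(-3358263) + 4435235/(((22/9)*31*(26 - 1*31))) = 3466701*(-1/3358263) + 4435235/(((22/9)*31*(26 - 31))) = -1155567/1119421 + 4435235/(((22/9)*31*(-5))) = -1155567/1119421 + 4435235/(-3410/9) = -1155567/1119421 + 4435235*(-9/3410) = -1155567/1119421 - 7983423/682 = -8937599454777/763445122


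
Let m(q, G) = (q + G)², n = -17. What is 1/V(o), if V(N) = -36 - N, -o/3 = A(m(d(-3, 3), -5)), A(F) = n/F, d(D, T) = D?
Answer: -64/2355 ≈ -0.027176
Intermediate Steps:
m(q, G) = (G + q)²
A(F) = -17/F
o = 51/64 (o = -(-51)/((-5 - 3)²) = -(-51)/((-8)²) = -(-51)/64 = -3*(-17/64) = 51/64 ≈ 0.79688)
1/V(o) = 1/(-36 - 1*51/64) = 1/(-36 - 51/64) = 1/(-2355/64) = -64/2355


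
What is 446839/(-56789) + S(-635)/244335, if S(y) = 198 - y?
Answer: -15590157404/1982220045 ≈ -7.8650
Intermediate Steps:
446839/(-56789) + S(-635)/244335 = 446839/(-56789) + (198 - 1*(-635))/244335 = 446839*(-1/56789) + (198 + 635)*(1/244335) = -446839/56789 + 833*(1/244335) = -446839/56789 + 119/34905 = -15590157404/1982220045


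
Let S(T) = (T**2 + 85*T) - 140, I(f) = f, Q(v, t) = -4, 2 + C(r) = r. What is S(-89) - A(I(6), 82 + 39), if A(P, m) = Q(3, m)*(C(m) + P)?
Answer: 716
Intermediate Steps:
C(r) = -2 + r
S(T) = -140 + T**2 + 85*T
A(P, m) = 8 - 4*P - 4*m (A(P, m) = -4*((-2 + m) + P) = -4*(-2 + P + m) = 8 - 4*P - 4*m)
S(-89) - A(I(6), 82 + 39) = (-140 + (-89)**2 + 85*(-89)) - (8 - 4*6 - 4*(82 + 39)) = (-140 + 7921 - 7565) - (8 - 24 - 4*121) = 216 - (8 - 24 - 484) = 216 - 1*(-500) = 216 + 500 = 716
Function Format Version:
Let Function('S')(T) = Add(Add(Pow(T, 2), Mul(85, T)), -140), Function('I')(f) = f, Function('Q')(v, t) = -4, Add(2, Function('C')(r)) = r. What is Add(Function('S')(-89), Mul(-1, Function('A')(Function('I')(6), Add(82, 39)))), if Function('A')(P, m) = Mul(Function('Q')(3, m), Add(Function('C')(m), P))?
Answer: 716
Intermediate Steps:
Function('C')(r) = Add(-2, r)
Function('S')(T) = Add(-140, Pow(T, 2), Mul(85, T))
Function('A')(P, m) = Add(8, Mul(-4, P), Mul(-4, m)) (Function('A')(P, m) = Mul(-4, Add(Add(-2, m), P)) = Mul(-4, Add(-2, P, m)) = Add(8, Mul(-4, P), Mul(-4, m)))
Add(Function('S')(-89), Mul(-1, Function('A')(Function('I')(6), Add(82, 39)))) = Add(Add(-140, Pow(-89, 2), Mul(85, -89)), Mul(-1, Add(8, Mul(-4, 6), Mul(-4, Add(82, 39))))) = Add(Add(-140, 7921, -7565), Mul(-1, Add(8, -24, Mul(-4, 121)))) = Add(216, Mul(-1, Add(8, -24, -484))) = Add(216, Mul(-1, -500)) = Add(216, 500) = 716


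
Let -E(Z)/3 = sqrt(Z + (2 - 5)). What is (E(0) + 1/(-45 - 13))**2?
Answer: -90827/3364 + 3*I*sqrt(3)/29 ≈ -27.0 + 0.17918*I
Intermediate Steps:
E(Z) = -3*sqrt(-3 + Z) (E(Z) = -3*sqrt(Z + (2 - 5)) = -3*sqrt(Z - 3) = -3*sqrt(-3 + Z))
(E(0) + 1/(-45 - 13))**2 = (-3*sqrt(-3 + 0) + 1/(-45 - 13))**2 = (-3*I*sqrt(3) + 1/(-58))**2 = (-3*I*sqrt(3) - 1/58)**2 = (-1/58 - 3*I*sqrt(3))**2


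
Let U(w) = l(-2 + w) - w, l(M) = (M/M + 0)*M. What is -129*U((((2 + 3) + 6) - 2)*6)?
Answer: 258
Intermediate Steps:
l(M) = M (l(M) = (1 + 0)*M = 1*M = M)
U(w) = -2 (U(w) = (-2 + w) - w = -2)
-129*U((((2 + 3) + 6) - 2)*6) = -129*(-2) = 258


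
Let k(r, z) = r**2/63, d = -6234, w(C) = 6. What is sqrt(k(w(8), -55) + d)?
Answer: I*sqrt(305438)/7 ≈ 78.952*I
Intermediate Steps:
k(r, z) = r**2/63 (k(r, z) = r**2*(1/63) = r**2/63)
sqrt(k(w(8), -55) + d) = sqrt((1/63)*6**2 - 6234) = sqrt((1/63)*36 - 6234) = sqrt(4/7 - 6234) = sqrt(-43634/7) = I*sqrt(305438)/7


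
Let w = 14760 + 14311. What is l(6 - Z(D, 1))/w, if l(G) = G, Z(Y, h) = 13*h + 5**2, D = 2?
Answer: -32/29071 ≈ -0.0011008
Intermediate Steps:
Z(Y, h) = 25 + 13*h (Z(Y, h) = 13*h + 25 = 25 + 13*h)
w = 29071
l(6 - Z(D, 1))/w = (6 - (25 + 13*1))/29071 = (6 - (25 + 13))*(1/29071) = (6 - 1*38)*(1/29071) = (6 - 38)*(1/29071) = -32*1/29071 = -32/29071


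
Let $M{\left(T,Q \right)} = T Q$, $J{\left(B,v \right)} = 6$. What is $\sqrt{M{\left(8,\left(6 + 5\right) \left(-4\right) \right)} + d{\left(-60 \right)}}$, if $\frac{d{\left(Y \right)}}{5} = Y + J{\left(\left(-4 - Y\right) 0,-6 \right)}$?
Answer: $i \sqrt{622} \approx 24.94 i$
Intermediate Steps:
$d{\left(Y \right)} = 30 + 5 Y$ ($d{\left(Y \right)} = 5 \left(Y + 6\right) = 5 \left(6 + Y\right) = 30 + 5 Y$)
$M{\left(T,Q \right)} = Q T$
$\sqrt{M{\left(8,\left(6 + 5\right) \left(-4\right) \right)} + d{\left(-60 \right)}} = \sqrt{\left(6 + 5\right) \left(-4\right) 8 + \left(30 + 5 \left(-60\right)\right)} = \sqrt{11 \left(-4\right) 8 + \left(30 - 300\right)} = \sqrt{\left(-44\right) 8 - 270} = \sqrt{-352 - 270} = \sqrt{-622} = i \sqrt{622}$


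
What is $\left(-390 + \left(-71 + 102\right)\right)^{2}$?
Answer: $128881$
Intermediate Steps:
$\left(-390 + \left(-71 + 102\right)\right)^{2} = \left(-390 + 31\right)^{2} = \left(-359\right)^{2} = 128881$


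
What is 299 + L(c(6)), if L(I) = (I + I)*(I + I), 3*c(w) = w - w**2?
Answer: 699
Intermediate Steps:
c(w) = -w**2/3 + w/3 (c(w) = (w - w**2)/3 = -w**2/3 + w/3)
L(I) = 4*I**2 (L(I) = (2*I)*(2*I) = 4*I**2)
299 + L(c(6)) = 299 + 4*((1/3)*6*(1 - 1*6))**2 = 299 + 4*((1/3)*6*(1 - 6))**2 = 299 + 4*((1/3)*6*(-5))**2 = 299 + 4*(-10)**2 = 299 + 4*100 = 299 + 400 = 699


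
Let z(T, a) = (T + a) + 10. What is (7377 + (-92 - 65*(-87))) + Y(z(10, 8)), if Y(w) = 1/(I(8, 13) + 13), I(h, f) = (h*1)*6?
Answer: 789341/61 ≈ 12940.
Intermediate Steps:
z(T, a) = 10 + T + a
I(h, f) = 6*h (I(h, f) = h*6 = 6*h)
Y(w) = 1/61 (Y(w) = 1/(6*8 + 13) = 1/(48 + 13) = 1/61)
(7377 + (-92 - 65*(-87))) + Y(z(10, 8)) = (7377 + (-92 - 65*(-87))) + 1/61 = (7377 + (-92 + 5655)) + 1/61 = (7377 + 5563) + 1/61 = 12940 + 1/61 = 789341/61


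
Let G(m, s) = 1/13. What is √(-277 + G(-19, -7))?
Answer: 60*I*√13/13 ≈ 16.641*I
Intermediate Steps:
G(m, s) = 1/13
√(-277 + G(-19, -7)) = √(-277 + 1/13) = √(-3600/13) = 60*I*√13/13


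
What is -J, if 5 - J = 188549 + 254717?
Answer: 443261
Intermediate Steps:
J = -443261 (J = 5 - (188549 + 254717) = 5 - 1*443266 = 5 - 443266 = -443261)
-J = -1*(-443261) = 443261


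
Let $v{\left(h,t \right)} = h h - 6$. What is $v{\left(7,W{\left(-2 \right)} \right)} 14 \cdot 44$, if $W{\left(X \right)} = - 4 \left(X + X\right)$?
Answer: $26488$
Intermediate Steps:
$W{\left(X \right)} = - 8 X$ ($W{\left(X \right)} = - 4 \cdot 2 X = - 8 X$)
$v{\left(h,t \right)} = -6 + h^{2}$ ($v{\left(h,t \right)} = h^{2} - 6 = -6 + h^{2}$)
$v{\left(7,W{\left(-2 \right)} \right)} 14 \cdot 44 = \left(-6 + 7^{2}\right) 14 \cdot 44 = \left(-6 + 49\right) 14 \cdot 44 = 43 \cdot 14 \cdot 44 = 602 \cdot 44 = 26488$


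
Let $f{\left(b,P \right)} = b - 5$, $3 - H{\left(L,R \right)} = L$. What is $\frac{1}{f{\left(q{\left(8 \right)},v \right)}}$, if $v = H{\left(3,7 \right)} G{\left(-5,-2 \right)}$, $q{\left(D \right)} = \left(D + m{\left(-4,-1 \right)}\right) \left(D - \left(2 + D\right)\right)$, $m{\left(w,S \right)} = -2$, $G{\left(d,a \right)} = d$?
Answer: $- \frac{1}{17} \approx -0.058824$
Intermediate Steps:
$H{\left(L,R \right)} = 3 - L$
$q{\left(D \right)} = 4 - 2 D$ ($q{\left(D \right)} = \left(D - 2\right) \left(D - \left(2 + D\right)\right) = \left(-2 + D\right) \left(-2\right) = 4 - 2 D$)
$v = 0$ ($v = \left(3 - 3\right) \left(-5\right) = 0 \left(-5\right) = 0$)
$f{\left(b,P \right)} = -5 + b$ ($f{\left(b,P \right)} = b - 5 = -5 + b$)
$\frac{1}{f{\left(q{\left(8 \right)},v \right)}} = \frac{1}{-5 + \left(4 - 16\right)} = \frac{1}{-5 - 12} = \frac{1}{-17} = - \frac{1}{17}$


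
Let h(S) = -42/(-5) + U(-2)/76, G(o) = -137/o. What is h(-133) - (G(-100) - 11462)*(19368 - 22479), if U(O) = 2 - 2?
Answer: -3565401153/100 ≈ -3.5654e+7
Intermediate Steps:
U(O) = 0
h(S) = 42/5 (h(S) = -42/(-5) + 0/76 = -42*(-⅕) + 0*(1/76) = 42/5 + 0 = 42/5)
h(-133) - (G(-100) - 11462)*(19368 - 22479) = 42/5 - (-137/(-100) - 11462)*(19368 - 22479) = 42/5 - (-137*(-1/100) - 11462)*(-3111) = 42/5 - (137/100 - 11462)*(-3111) = 42/5 - (-1146063)*(-3111)/100 = 42/5 - 1*3565401993/100 = 42/5 - 3565401993/100 = -3565401153/100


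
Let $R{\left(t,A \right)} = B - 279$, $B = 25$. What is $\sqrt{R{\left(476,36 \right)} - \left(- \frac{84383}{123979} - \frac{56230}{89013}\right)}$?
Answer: $\frac{i \sqrt{30774229454769296831043}}{11035742727} \approx 15.896 i$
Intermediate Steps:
$R{\left(t,A \right)} = -254$ ($R{\left(t,A \right)} = 25 - 279 = -254$)
$\sqrt{R{\left(476,36 \right)} - \left(- \frac{84383}{123979} - \frac{56230}{89013}\right)} = \sqrt{-254 - \left(- \frac{84383}{123979} - \frac{56230}{89013}\right)} = \sqrt{-254 - - \frac{14482523149}{11035742727}} = \sqrt{-254 + \left(\frac{56230}{89013} + \frac{84383}{123979}\right)} = \sqrt{-254 + \frac{14482523149}{11035742727}} = \sqrt{- \frac{2788596129509}{11035742727}} = \frac{i \sqrt{30774229454769296831043}}{11035742727}$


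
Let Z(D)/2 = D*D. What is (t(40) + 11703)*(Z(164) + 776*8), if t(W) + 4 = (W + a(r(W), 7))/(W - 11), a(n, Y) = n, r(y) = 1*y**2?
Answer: 20454660000/29 ≈ 7.0533e+8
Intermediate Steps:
r(y) = y**2
Z(D) = 2*D**2 (Z(D) = 2*(D*D) = 2*D**2)
t(W) = -4 + (W + W**2)/(-11 + W) (t(W) = -4 + (W + W**2)/(W - 11) = -4 + (W + W**2)/(-11 + W))
(t(40) + 11703)*(Z(164) + 776*8) = ((44 + 40**2 - 3*40)/(-11 + 40) + 11703)*(2*164**2 + 776*8) = ((44 + 1600 - 120)/29 + 11703)*(2*26896 + 6208) = ((1/29)*1524 + 11703)*(53792 + 6208) = (1524/29 + 11703)*60000 = (340911/29)*60000 = 20454660000/29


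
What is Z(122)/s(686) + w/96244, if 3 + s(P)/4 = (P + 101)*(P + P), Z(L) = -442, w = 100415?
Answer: 108413565853/103920517684 ≈ 1.0432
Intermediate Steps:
s(P) = -12 + 8*P*(101 + P) (s(P) = -12 + 4*((P + 101)*(P + P)) = -12 + 4*((101 + P)*(2*P)) = -12 + 4*(2*P*(101 + P)) = -12 + 8*P*(101 + P))
Z(122)/s(686) + w/96244 = -442/(-12 + 8*686² + 808*686) + 100415/96244 = -442/(-12 + 8*470596 + 554288) + 100415*(1/96244) = -442/(-12 + 3764768 + 554288) + 100415/96244 = -442/4319044 + 100415/96244 = -442*1/4319044 + 100415/96244 = -221/2159522 + 100415/96244 = 108413565853/103920517684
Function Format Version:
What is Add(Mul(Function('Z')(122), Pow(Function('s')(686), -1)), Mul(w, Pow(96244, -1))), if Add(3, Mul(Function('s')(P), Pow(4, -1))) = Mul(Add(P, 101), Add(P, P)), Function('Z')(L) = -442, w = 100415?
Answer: Rational(108413565853, 103920517684) ≈ 1.0432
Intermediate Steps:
Function('s')(P) = Add(-12, Mul(8, P, Add(101, P))) (Function('s')(P) = Add(-12, Mul(4, Mul(Add(P, 101), Add(P, P)))) = Add(-12, Mul(4, Mul(Add(101, P), Mul(2, P)))) = Add(-12, Mul(4, Mul(2, P, Add(101, P)))) = Add(-12, Mul(8, P, Add(101, P))))
Add(Mul(Function('Z')(122), Pow(Function('s')(686), -1)), Mul(w, Pow(96244, -1))) = Add(Mul(-442, Pow(Add(-12, Mul(8, Pow(686, 2)), Mul(808, 686)), -1)), Mul(100415, Pow(96244, -1))) = Add(Mul(-442, Pow(Add(-12, Mul(8, 470596), 554288), -1)), Mul(100415, Rational(1, 96244))) = Add(Mul(-442, Pow(Add(-12, 3764768, 554288), -1)), Rational(100415, 96244)) = Add(Mul(-442, Pow(4319044, -1)), Rational(100415, 96244)) = Add(Mul(-442, Rational(1, 4319044)), Rational(100415, 96244)) = Add(Rational(-221, 2159522), Rational(100415, 96244)) = Rational(108413565853, 103920517684)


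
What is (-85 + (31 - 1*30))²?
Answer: 7056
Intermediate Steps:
(-85 + (31 - 1*30))² = (-85 + (31 - 30))² = (-85 + 1)² = (-84)² = 7056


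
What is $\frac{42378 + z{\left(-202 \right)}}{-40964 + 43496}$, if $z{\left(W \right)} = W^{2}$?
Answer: $\frac{41591}{1266} \approx 32.852$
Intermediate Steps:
$\frac{42378 + z{\left(-202 \right)}}{-40964 + 43496} = \frac{42378 + \left(-202\right)^{2}}{-40964 + 43496} = \frac{42378 + 40804}{2532} = 83182 \cdot \frac{1}{2532} = \frac{41591}{1266}$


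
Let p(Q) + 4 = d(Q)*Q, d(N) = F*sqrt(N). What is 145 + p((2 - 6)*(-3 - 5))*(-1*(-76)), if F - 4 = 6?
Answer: -159 + 97280*sqrt(2) ≈ 1.3742e+5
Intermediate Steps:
F = 10 (F = 4 + 6 = 10)
d(N) = 10*sqrt(N)
p(Q) = -4 + 10*Q**(3/2) (p(Q) = -4 + (10*sqrt(Q))*Q = -4 + 10*Q**(3/2))
145 + p((2 - 6)*(-3 - 5))*(-1*(-76)) = 145 + (-4 + 10*((2 - 6)*(-3 - 5))**(3/2))*(-1*(-76)) = 145 + (-4 + 10*(-4*(-8))**(3/2))*76 = 145 + (-4 + 10*32**(3/2))*76 = 145 + (-4 + 10*(128*sqrt(2)))*76 = 145 + (-4 + 1280*sqrt(2))*76 = 145 + (-304 + 97280*sqrt(2)) = -159 + 97280*sqrt(2)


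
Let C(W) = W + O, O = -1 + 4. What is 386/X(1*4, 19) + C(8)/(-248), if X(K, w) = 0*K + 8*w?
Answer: 11757/4712 ≈ 2.4951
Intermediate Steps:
O = 3
X(K, w) = 8*w (X(K, w) = 0 + 8*w = 8*w)
C(W) = 3 + W (C(W) = W + 3 = 3 + W)
386/X(1*4, 19) + C(8)/(-248) = 386/((8*19)) + (3 + 8)/(-248) = 386/152 + 11*(-1/248) = 386*(1/152) - 11/248 = 193/76 - 11/248 = 11757/4712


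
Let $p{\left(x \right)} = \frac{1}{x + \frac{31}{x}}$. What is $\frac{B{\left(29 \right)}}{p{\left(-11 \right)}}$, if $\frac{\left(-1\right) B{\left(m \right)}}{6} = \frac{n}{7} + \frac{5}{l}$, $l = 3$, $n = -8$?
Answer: $\frac{304}{7} \approx 43.429$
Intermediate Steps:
$B{\left(m \right)} = - \frac{22}{7}$ ($B{\left(m \right)} = - 6 \left(- \frac{8}{7} + \frac{5}{3}\right) = \left(-6\right) \frac{11}{21} = - \frac{22}{7}$)
$\frac{B{\left(29 \right)}}{p{\left(-11 \right)}} = - \frac{22}{7 \left(- \frac{11}{31 + \left(-11\right)^{2}}\right)} = - \frac{22}{7 \left(- \frac{11}{31 + 121}\right)} = - \frac{22}{7 \left(- \frac{11}{152}\right)} = \left(- \frac{22}{7}\right) \left(- \frac{152}{11}\right) = \frac{304}{7}$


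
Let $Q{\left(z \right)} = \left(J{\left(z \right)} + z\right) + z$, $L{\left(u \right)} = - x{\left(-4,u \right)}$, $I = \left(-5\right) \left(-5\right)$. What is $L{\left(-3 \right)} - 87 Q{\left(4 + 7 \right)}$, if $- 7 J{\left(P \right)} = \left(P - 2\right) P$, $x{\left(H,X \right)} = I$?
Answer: $- \frac{4960}{7} \approx -708.57$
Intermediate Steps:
$I = 25$
$x{\left(H,X \right)} = 25$
$J{\left(P \right)} = - \frac{P \left(-2 + P\right)}{7}$ ($J{\left(P \right)} = - \frac{\left(P - 2\right) P}{7} = - \frac{\left(-2 + P\right) P}{7} = - \frac{P \left(-2 + P\right)}{7}$)
$L{\left(u \right)} = -25$ ($L{\left(u \right)} = \left(-1\right) 25 = -25$)
$Q{\left(z \right)} = 2 z + \frac{z \left(2 - z\right)}{7}$ ($Q{\left(z \right)} = \left(\frac{z \left(2 - z\right)}{7} + z\right) + z = \left(z + \frac{z \left(2 - z\right)}{7}\right) + z = 2 z + \frac{z \left(2 - z\right)}{7}$)
$L{\left(-3 \right)} - 87 Q{\left(4 + 7 \right)} = -25 - 87 \frac{\left(4 + 7\right) \left(16 - \left(4 + 7\right)\right)}{7} = -25 - 87 \cdot \frac{1}{7} \cdot 11 \left(16 - 11\right) = -25 - 87 \cdot \frac{1}{7} \cdot 11 \cdot 5 = -25 - \frac{4785}{7} = - \frac{4960}{7}$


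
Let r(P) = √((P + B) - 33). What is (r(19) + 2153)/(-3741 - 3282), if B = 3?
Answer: -2153/7023 - I*√11/7023 ≈ -0.30656 - 0.00047225*I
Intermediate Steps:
r(P) = √(-30 + P) (r(P) = √((P + 3) - 33) = √((3 + P) - 33) = √(-30 + P))
(r(19) + 2153)/(-3741 - 3282) = (√(-30 + 19) + 2153)/(-3741 - 3282) = (√(-11) + 2153)/(-7023) = (I*√11 + 2153)*(-1/7023) = (2153 + I*√11)*(-1/7023) = -2153/7023 - I*√11/7023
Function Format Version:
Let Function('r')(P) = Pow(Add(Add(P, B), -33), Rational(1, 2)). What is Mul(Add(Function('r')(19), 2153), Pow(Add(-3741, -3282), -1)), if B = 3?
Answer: Add(Rational(-2153, 7023), Mul(Rational(-1, 7023), I, Pow(11, Rational(1, 2)))) ≈ Add(-0.30656, Mul(-0.00047225, I))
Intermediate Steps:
Function('r')(P) = Pow(Add(-30, P), Rational(1, 2)) (Function('r')(P) = Pow(Add(Add(P, 3), -33), Rational(1, 2)) = Pow(Add(Add(3, P), -33), Rational(1, 2)) = Pow(Add(-30, P), Rational(1, 2)))
Mul(Add(Function('r')(19), 2153), Pow(Add(-3741, -3282), -1)) = Mul(Add(Pow(Add(-30, 19), Rational(1, 2)), 2153), Pow(Add(-3741, -3282), -1)) = Mul(Add(Pow(-11, Rational(1, 2)), 2153), Pow(-7023, -1)) = Mul(Add(Mul(I, Pow(11, Rational(1, 2))), 2153), Rational(-1, 7023)) = Mul(Add(2153, Mul(I, Pow(11, Rational(1, 2)))), Rational(-1, 7023)) = Add(Rational(-2153, 7023), Mul(Rational(-1, 7023), I, Pow(11, Rational(1, 2))))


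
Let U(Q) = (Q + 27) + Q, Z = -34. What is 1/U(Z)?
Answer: -1/41 ≈ -0.024390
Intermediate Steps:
U(Q) = 27 + 2*Q (U(Q) = (27 + Q) + Q = 27 + 2*Q)
1/U(Z) = 1/(27 + 2*(-34)) = 1/(27 - 68) = 1/(-41) = -1/41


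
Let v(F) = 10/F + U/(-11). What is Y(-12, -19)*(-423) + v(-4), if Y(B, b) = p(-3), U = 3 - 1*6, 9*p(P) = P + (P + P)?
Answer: 9257/22 ≈ 420.77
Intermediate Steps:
p(P) = P/3 (p(P) = (P + (P + P))/9 = (P + 2*P)/9 = (3*P)/9 = P/3)
U = -3 (U = 3 - 6 = -3)
Y(B, b) = -1 (Y(B, b) = (⅓)*(-3) = -1)
v(F) = 3/11 + 10/F (v(F) = 10/F - 3/(-11) = 10/F - 3*(-1/11) = 10/F + 3/11 = 3/11 + 10/F)
Y(-12, -19)*(-423) + v(-4) = -1*(-423) + (3/11 + 10/(-4)) = 423 + (3/11 + 10*(-¼)) = 423 + (3/11 - 5/2) = 423 - 49/22 = 9257/22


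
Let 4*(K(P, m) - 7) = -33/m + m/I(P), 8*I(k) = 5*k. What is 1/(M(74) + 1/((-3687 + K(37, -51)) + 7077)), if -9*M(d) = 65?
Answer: -384564231/2777295115 ≈ -0.13847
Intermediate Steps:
I(k) = 5*k/8 (I(k) = (5*k)/8 = 5*k/8)
K(P, m) = 7 - 33/(4*m) + 2*m/(5*P) (K(P, m) = 7 + (-33/m + m/((5*P/8)))/4 = 7 + (-33/m + m*(8/(5*P)))/4 = 7 + (-33/m + 8*m/(5*P))/4 = 7 + (-33/(4*m) + 2*m/(5*P)) = 7 - 33/(4*m) + 2*m/(5*P))
M(d) = -65/9 (M(d) = -1/9*65 = -65/9)
1/(M(74) + 1/((-3687 + K(37, -51)) + 7077)) = 1/(-65/9 + 1/((-3687 + (7 - 33/4/(-51) + (2/5)*(-51)/37)) + 7077)) = 1/(-65/9 + 1/((-3687 + (7 - 33/4*(-1/51) + (2/5)*(-51)*(1/37))) + 7077)) = 1/(-65/9 + 1/((-3687 + (7 + 11/68 - 102/185)) + 7077)) = 1/(-65/9 + 1/((-3687 + 83159/12580) + 7077)) = 1/(-65/9 + 1/(-46299301/12580 + 7077)) = 1/(-65/9 + 1/(42729359/12580)) = 1/(-65/9 + 12580/42729359) = 1/(-2777295115/384564231) = -384564231/2777295115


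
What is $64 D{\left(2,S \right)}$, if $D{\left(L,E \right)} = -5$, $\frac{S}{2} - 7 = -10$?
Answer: $-320$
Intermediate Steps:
$S = -6$ ($S = 14 + 2 \left(-10\right) = 14 - 20 = -6$)
$64 D{\left(2,S \right)} = 64 \left(-5\right) = -320$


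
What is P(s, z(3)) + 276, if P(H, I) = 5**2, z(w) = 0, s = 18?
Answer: 301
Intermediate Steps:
P(H, I) = 25
P(s, z(3)) + 276 = 25 + 276 = 301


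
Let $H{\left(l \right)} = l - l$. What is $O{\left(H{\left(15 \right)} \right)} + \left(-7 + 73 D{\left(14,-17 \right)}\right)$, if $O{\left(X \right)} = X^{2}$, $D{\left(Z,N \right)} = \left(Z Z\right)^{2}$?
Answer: $2804361$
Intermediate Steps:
$H{\left(l \right)} = 0$
$D{\left(Z,N \right)} = Z^{4}$ ($D{\left(Z,N \right)} = \left(Z^{2}\right)^{2} = Z^{4}$)
$O{\left(H{\left(15 \right)} \right)} + \left(-7 + 73 D{\left(14,-17 \right)}\right) = 0^{2} - \left(7 - 73 \cdot 14^{4}\right) = 0 + \left(-7 + 73 \cdot 38416\right) = 0 + \left(-7 + 2804368\right) = 0 + 2804361 = 2804361$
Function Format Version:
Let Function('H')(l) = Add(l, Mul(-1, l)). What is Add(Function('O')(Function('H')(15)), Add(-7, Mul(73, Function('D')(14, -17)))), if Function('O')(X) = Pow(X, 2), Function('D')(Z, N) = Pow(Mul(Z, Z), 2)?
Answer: 2804361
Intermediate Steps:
Function('H')(l) = 0
Function('D')(Z, N) = Pow(Z, 4) (Function('D')(Z, N) = Pow(Pow(Z, 2), 2) = Pow(Z, 4))
Add(Function('O')(Function('H')(15)), Add(-7, Mul(73, Function('D')(14, -17)))) = Add(Pow(0, 2), Add(-7, Mul(73, Pow(14, 4)))) = Add(0, Add(-7, Mul(73, 38416))) = Add(0, Add(-7, 2804368)) = Add(0, 2804361) = 2804361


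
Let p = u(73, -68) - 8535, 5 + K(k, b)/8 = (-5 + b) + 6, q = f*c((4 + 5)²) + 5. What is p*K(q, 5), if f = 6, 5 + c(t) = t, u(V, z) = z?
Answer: -68824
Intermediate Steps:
c(t) = -5 + t
q = 461 (q = 6*(-5 + (4 + 5)²) + 5 = 6*(-5 + 9²) + 5 = 6*(-5 + 81) + 5 = 6*76 + 5 = 456 + 5 = 461)
K(k, b) = -32 + 8*b (K(k, b) = -40 + 8*((-5 + b) + 6) = -40 + 8*(1 + b) = -40 + (8 + 8*b) = -32 + 8*b)
p = -8603 (p = -68 - 8535 = -8603)
p*K(q, 5) = -8603*(-32 + 8*5) = -8603*(-32 + 40) = -8603*8 = -68824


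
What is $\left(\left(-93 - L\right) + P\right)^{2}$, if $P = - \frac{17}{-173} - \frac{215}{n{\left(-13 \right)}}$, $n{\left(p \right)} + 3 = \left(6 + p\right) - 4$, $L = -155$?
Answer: $\frac{35192634409}{5866084} \approx 5999.3$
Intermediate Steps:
$n{\left(p \right)} = -1 + p$ ($n{\left(p \right)} = -3 + \left(\left(6 + p\right) - 4\right) = -3 + \left(2 + p\right) = -1 + p$)
$P = \frac{37433}{2422}$ ($P = - \frac{17}{-173} - \frac{215}{-1 - 13} = \left(-17\right) \left(- \frac{1}{173}\right) - \frac{215}{-14} = \frac{17}{173} - - \frac{215}{14} = \frac{17}{173} + \frac{215}{14} = \frac{37433}{2422} \approx 15.455$)
$\left(\left(-93 - L\right) + P\right)^{2} = \left(\left(-93 - -155\right) + \frac{37433}{2422}\right)^{2} = \left(\left(-93 + 155\right) + \frac{37433}{2422}\right)^{2} = \left(62 + \frac{37433}{2422}\right)^{2} = \left(\frac{187597}{2422}\right)^{2} = \frac{35192634409}{5866084}$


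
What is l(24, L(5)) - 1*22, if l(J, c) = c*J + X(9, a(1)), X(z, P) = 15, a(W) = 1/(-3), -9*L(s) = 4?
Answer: -53/3 ≈ -17.667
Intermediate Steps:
L(s) = -4/9 (L(s) = -⅑*4 = -4/9)
a(W) = -⅓
l(J, c) = 15 + J*c (l(J, c) = c*J + 15 = J*c + 15 = 15 + J*c)
l(24, L(5)) - 1*22 = (15 + 24*(-4/9)) - 1*22 = (15 - 32/3) - 22 = 13/3 - 22 = -53/3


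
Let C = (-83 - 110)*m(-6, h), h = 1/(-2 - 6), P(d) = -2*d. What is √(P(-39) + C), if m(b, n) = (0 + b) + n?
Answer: √20162/4 ≈ 35.498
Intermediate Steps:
h = -⅛ (h = 1/(-8) = -⅛ ≈ -0.12500)
m(b, n) = b + n
C = 9457/8 (C = (-83 - 110)*(-6 - ⅛) = -193*(-49/8) = 9457/8 ≈ 1182.1)
√(P(-39) + C) = √(-2*(-39) + 9457/8) = √(78 + 9457/8) = √(10081/8) = √20162/4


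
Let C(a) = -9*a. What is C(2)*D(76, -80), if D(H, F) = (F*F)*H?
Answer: -8755200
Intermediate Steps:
D(H, F) = H*F² (D(H, F) = F²*H = H*F²)
C(2)*D(76, -80) = (-9*2)*(76*(-80)²) = -1368*6400 = -18*486400 = -8755200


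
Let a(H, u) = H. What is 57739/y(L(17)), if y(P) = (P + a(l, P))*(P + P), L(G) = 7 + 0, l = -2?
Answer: 57739/70 ≈ 824.84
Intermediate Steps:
L(G) = 7
y(P) = 2*P*(-2 + P) (y(P) = (P - 2)*(P + P) = (-2 + P)*(2*P) = 2*P*(-2 + P))
57739/y(L(17)) = 57739/((2*7*(-2 + 7))) = 57739/((2*7*5)) = 57739/70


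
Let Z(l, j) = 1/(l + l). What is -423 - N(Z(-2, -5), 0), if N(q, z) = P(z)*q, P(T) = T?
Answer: -423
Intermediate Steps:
Z(l, j) = 1/(2*l)
N(q, z) = q*z (N(q, z) = z*q = q*z)
-423 - N(Z(-2, -5), 0) = -423 - (½)/(-2)*0 = -423 - (½)*(-½)*0 = -423 - (-1)*0/4 = -423 - 1*0 = -423 + 0 = -423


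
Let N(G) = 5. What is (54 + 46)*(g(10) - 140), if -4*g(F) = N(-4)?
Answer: -14125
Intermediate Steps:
g(F) = -5/4 (g(F) = -1/4*5 = -5/4)
(54 + 46)*(g(10) - 140) = (54 + 46)*(-5/4 - 140) = 100*(-565/4) = -14125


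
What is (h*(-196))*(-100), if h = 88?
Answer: 1724800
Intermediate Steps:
(h*(-196))*(-100) = (88*(-196))*(-100) = -17248*(-100) = 1724800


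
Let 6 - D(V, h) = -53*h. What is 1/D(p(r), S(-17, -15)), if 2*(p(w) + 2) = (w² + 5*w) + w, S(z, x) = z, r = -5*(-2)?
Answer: -1/895 ≈ -0.0011173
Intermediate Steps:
r = 10
p(w) = -2 + w²/2 + 3*w (p(w) = -2 + ((w² + 5*w) + w)/2 = -2 + (w² + 6*w)/2 = -2 + (w²/2 + 3*w) = -2 + w²/2 + 3*w)
D(V, h) = 6 + 53*h (D(V, h) = 6 - (-53)*h = 6 + 53*h)
1/D(p(r), S(-17, -15)) = 1/(6 + 53*(-17)) = 1/(6 - 901) = 1/(-895) = -1/895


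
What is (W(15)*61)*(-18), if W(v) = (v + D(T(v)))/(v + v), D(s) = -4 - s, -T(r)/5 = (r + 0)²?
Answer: -207888/5 ≈ -41578.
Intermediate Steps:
T(r) = -5*r² (T(r) = -5*(r + 0)² = -5*r²)
W(v) = (-4 + v + 5*v²)/(2*v) (W(v) = (v + (-4 - (-5)*v²))/(v + v) = (v + (-4 + 5*v²))/((2*v)) = (-4 + v + 5*v²)*(1/(2*v)) = (-4 + v + 5*v²)/(2*v))
(W(15)*61)*(-18) = (((½)*(-4 + 15 + 5*15²)/15)*61)*(-18) = (((½)*(1/15)*(-4 + 15 + 5*225))*61)*(-18) = (((½)*(1/15)*(-4 + 15 + 1125))*61)*(-18) = (((½)*(1/15)*1136)*61)*(-18) = ((568/15)*61)*(-18) = (34648/15)*(-18) = -207888/5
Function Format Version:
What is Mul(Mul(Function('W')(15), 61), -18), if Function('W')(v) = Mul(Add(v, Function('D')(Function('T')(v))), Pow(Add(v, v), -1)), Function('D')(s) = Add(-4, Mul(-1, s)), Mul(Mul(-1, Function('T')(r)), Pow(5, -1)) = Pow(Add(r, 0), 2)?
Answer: Rational(-207888, 5) ≈ -41578.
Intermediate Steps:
Function('T')(r) = Mul(-5, Pow(r, 2)) (Function('T')(r) = Mul(-5, Pow(Add(r, 0), 2)) = Mul(-5, Pow(r, 2)))
Function('W')(v) = Mul(Rational(1, 2), Pow(v, -1), Add(-4, v, Mul(5, Pow(v, 2)))) (Function('W')(v) = Mul(Add(v, Add(-4, Mul(-1, Mul(-5, Pow(v, 2))))), Pow(Add(v, v), -1)) = Mul(Add(v, Add(-4, Mul(5, Pow(v, 2)))), Pow(Mul(2, v), -1)) = Mul(Add(-4, v, Mul(5, Pow(v, 2))), Mul(Rational(1, 2), Pow(v, -1))) = Mul(Rational(1, 2), Pow(v, -1), Add(-4, v, Mul(5, Pow(v, 2)))))
Mul(Mul(Function('W')(15), 61), -18) = Mul(Mul(Mul(Rational(1, 2), Pow(15, -1), Add(-4, 15, Mul(5, Pow(15, 2)))), 61), -18) = Mul(Mul(Mul(Rational(1, 2), Rational(1, 15), Add(-4, 15, Mul(5, 225))), 61), -18) = Mul(Mul(Mul(Rational(1, 2), Rational(1, 15), Add(-4, 15, 1125)), 61), -18) = Mul(Mul(Mul(Rational(1, 2), Rational(1, 15), 1136), 61), -18) = Mul(Mul(Rational(568, 15), 61), -18) = Mul(Rational(34648, 15), -18) = Rational(-207888, 5)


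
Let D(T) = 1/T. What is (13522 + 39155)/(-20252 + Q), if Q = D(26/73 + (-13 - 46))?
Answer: -225510237/86698885 ≈ -2.6011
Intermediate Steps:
Q = -73/4281 (Q = 1/(26/73 + (-13 - 46)) = 1/(26*(1/73) - 59) = 1/(26/73 - 59) = 1/(-4281/73) = -73/4281 ≈ -0.017052)
(13522 + 39155)/(-20252 + Q) = (13522 + 39155)/(-20252 - 73/4281) = 52677/(-86698885/4281) = 52677*(-4281/86698885) = -225510237/86698885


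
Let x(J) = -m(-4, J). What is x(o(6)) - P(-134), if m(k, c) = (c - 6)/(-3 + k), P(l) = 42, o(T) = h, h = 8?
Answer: -292/7 ≈ -41.714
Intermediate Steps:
o(T) = 8
m(k, c) = (-6 + c)/(-3 + k)
x(J) = -6/7 + J/7 (x(J) = -(-6 + J)/(-3 - 4) = -(-6 + J)/(-7) = -(-1)*(-6 + J)/7 = -(6/7 - J/7) = -6/7 + J/7)
x(o(6)) - P(-134) = (-6/7 + (⅐)*8) - 1*42 = (-6/7 + 8/7) - 42 = 2/7 - 42 = -292/7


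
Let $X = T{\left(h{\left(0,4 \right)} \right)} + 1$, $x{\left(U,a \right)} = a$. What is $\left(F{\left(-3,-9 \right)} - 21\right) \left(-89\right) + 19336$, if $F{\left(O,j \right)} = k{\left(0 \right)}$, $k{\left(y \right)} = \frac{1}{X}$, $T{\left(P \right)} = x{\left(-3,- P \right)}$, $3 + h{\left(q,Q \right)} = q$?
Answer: $\frac{84731}{4} \approx 21183.0$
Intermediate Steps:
$h{\left(q,Q \right)} = -3 + q$
$T{\left(P \right)} = - P$
$X = 4$ ($X = - (-3 + 0) + 1 = \left(-1\right) \left(-3\right) + 1 = 3 + 1 = 4$)
$k{\left(y \right)} = \frac{1}{4}$
$F{\left(O,j \right)} = \frac{1}{4}$
$\left(F{\left(-3,-9 \right)} - 21\right) \left(-89\right) + 19336 = \left(\frac{1}{4} - 21\right) \left(-89\right) + 19336 = \left(- \frac{83}{4}\right) \left(-89\right) + 19336 = \frac{7387}{4} + 19336 = \frac{84731}{4}$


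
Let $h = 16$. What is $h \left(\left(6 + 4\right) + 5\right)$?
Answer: $240$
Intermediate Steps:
$h \left(\left(6 + 4\right) + 5\right) = 16 \left(\left(6 + 4\right) + 5\right) = 16 \left(10 + 5\right) = 16 \cdot 15 = 240$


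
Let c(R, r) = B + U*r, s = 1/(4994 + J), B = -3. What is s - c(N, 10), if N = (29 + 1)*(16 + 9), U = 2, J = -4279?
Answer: -12154/715 ≈ -16.999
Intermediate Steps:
s = 1/715 (s = 1/(4994 - 4279) = 1/715 ≈ 0.0013986)
N = 750 (N = 30*25 = 750)
c(R, r) = -3 + 2*r
s - c(N, 10) = 1/715 - (-3 + 2*10) = 1/715 - (-3 + 20) = 1/715 - 1*17 = 1/715 - 17 = -12154/715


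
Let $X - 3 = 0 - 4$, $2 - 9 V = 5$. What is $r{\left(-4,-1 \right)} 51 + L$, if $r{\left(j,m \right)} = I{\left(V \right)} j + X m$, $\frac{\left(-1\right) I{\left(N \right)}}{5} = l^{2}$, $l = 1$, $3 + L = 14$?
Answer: $1082$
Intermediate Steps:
$L = 11$ ($L = -3 + 14 = 11$)
$V = - \frac{1}{3}$ ($V = \frac{2}{9} - \frac{5}{9} = - \frac{1}{3} \approx -0.33333$)
$X = -1$ ($X = 3 + \left(0 - 4\right) = 3 - 4 = -1$)
$I{\left(N \right)} = -5$ ($I{\left(N \right)} = - 5 \cdot 1^{2} = \left(-5\right) 1 = -5$)
$r{\left(j,m \right)} = - m - 5 j$ ($r{\left(j,m \right)} = - 5 j - m = - m - 5 j$)
$r{\left(-4,-1 \right)} 51 + L = \left(\left(-1\right) \left(-1\right) - -20\right) 51 + 11 = \left(1 + 20\right) 51 + 11 = 21 \cdot 51 + 11 = 1071 + 11 = 1082$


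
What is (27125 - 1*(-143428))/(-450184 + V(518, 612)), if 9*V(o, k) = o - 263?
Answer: -511659/1350467 ≈ -0.37888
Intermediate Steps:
V(o, k) = -263/9 + o/9 (V(o, k) = (o - 263)/9 = (-263 + o)/9 = -263/9 + o/9)
(27125 - 1*(-143428))/(-450184 + V(518, 612)) = (27125 - 1*(-143428))/(-450184 + (-263/9 + (⅑)*518)) = (27125 + 143428)/(-450184 + (-263/9 + 518/9)) = 170553/(-450184 + 85/3) = 170553/(-1350467/3) = 170553*(-3/1350467) = -511659/1350467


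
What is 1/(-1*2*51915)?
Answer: -1/103830 ≈ -9.6311e-6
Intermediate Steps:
1/(-1*2*51915) = 1/(-2*51915) = 1/(-103830) = -1/103830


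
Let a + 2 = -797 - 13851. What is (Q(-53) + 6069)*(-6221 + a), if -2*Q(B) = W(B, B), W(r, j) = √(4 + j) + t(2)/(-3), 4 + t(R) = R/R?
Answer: -253311327/2 + 146097*I/2 ≈ -1.2666e+8 + 73049.0*I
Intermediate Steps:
t(R) = -3 (t(R) = -4 + R/R = -4 + 1 = -3)
a = -14650 (a = -2 + (-797 - 13851) = -2 - 14648 = -14650)
W(r, j) = 1 + √(4 + j) (W(r, j) = √(4 + j) - 3/(-3) = √(4 + j) - 3*(-⅓) = √(4 + j) + 1 = 1 + √(4 + j))
Q(B) = -½ - √(4 + B)/2 (Q(B) = -(1 + √(4 + B))/2 = -½ - √(4 + B)/2)
(Q(-53) + 6069)*(-6221 + a) = ((-½ - √(4 - 53)/2) + 6069)*(-6221 - 14650) = ((-½ - 7*I/2) + 6069)*(-20871) = (12137/2 - 7*I/2)*(-20871) = -253311327/2 + 146097*I/2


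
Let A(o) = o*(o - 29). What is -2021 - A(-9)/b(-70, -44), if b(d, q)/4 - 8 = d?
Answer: -250433/124 ≈ -2019.6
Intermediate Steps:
A(o) = o*(-29 + o)
b(d, q) = 32 + 4*d
-2021 - A(-9)/b(-70, -44) = -2021 - (-9*(-29 - 9))/(32 + 4*(-70)) = -2021 - (-9*(-38))/(32 - 280) = -2021 - 342/(-248) = -2021 - 342*(-1)/248 = -2021 - 1*(-171/124) = -2021 + 171/124 = -250433/124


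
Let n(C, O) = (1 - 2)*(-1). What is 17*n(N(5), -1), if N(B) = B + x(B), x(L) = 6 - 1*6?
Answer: 17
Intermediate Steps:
x(L) = 0 (x(L) = 6 - 6 = 0)
N(B) = B (N(B) = B + 0 = B)
n(C, O) = 1 (n(C, O) = -1*(-1) = 1)
17*n(N(5), -1) = 17*1 = 17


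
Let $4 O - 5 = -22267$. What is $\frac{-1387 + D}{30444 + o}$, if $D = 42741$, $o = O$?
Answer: $\frac{82708}{49757} \approx 1.6622$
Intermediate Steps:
$O = - \frac{11131}{2}$ ($O = \frac{5}{4} + \frac{1}{4} \left(-22267\right) = \frac{5}{4} - \frac{22267}{4} = - \frac{11131}{2} \approx -5565.5$)
$o = - \frac{11131}{2} \approx -5565.5$
$\frac{-1387 + D}{30444 + o} = \frac{-1387 + 42741}{30444 - \frac{11131}{2}} = \frac{41354}{\frac{49757}{2}} = 41354 \cdot \frac{2}{49757} = \frac{82708}{49757}$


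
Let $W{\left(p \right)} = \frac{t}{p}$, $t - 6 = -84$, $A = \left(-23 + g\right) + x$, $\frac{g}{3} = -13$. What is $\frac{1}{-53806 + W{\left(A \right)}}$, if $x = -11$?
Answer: $- \frac{73}{3927760} \approx -1.8586 \cdot 10^{-5}$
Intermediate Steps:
$g = -39$ ($g = 3 \left(-13\right) = -39$)
$A = -73$ ($A = \left(-23 - 39\right) - 11 = -62 - 11 = -73$)
$t = -78$ ($t = 6 - 84 = -78$)
$W{\left(p \right)} = - \frac{78}{p}$
$\frac{1}{-53806 + W{\left(A \right)}} = \frac{1}{-53806 - \frac{78}{-73}} = \frac{1}{-53806 - - \frac{78}{73}} = \frac{1}{-53806 + \frac{78}{73}} = \frac{1}{- \frac{3927760}{73}} = - \frac{73}{3927760}$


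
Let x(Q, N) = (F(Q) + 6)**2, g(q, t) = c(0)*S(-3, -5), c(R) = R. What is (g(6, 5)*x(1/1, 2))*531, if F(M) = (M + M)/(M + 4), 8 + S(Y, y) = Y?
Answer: 0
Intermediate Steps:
S(Y, y) = -8 + Y
F(M) = 2*M/(4 + M) (F(M) = (2*M)/(4 + M) = 2*M/(4 + M))
g(q, t) = 0 (g(q, t) = 0*(-8 - 3) = 0*(-11) = 0)
x(Q, N) = (6 + 2*Q/(4 + Q))**2 (x(Q, N) = (2*Q/(4 + Q) + 6)**2 = (6 + 2*Q/(4 + Q))**2)
(g(6, 5)*x(1/1, 2))*531 = (0*(64*(3 + 1/1)**2/(4 + 1/1)**2))*531 = (0*(64*(3 + 1)**2/(4 + 1)**2))*531 = (0*(64*4**2/5**2))*531 = (0*(64*16*(1/25)))*531 = (0*(1024/25))*531 = 0*531 = 0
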